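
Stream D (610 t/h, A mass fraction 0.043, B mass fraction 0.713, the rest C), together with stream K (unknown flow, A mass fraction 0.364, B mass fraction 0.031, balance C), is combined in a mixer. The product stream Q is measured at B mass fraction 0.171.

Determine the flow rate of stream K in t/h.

Let K be the unknown flow. Total out = 610 + K.
B balance: 434.93 + 0.031·K = 0.171·(610 + K)
(0.031 − 0.171)·K = 0.171×610 − 434.93 = -330.62
K = -330.62 / -0.140 = 2361.6 t/h

2362 t/h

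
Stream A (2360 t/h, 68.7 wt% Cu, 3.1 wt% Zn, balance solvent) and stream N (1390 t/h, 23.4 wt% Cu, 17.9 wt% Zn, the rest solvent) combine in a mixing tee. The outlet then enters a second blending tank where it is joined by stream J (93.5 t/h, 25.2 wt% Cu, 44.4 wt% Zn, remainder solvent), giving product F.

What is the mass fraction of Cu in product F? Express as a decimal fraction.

Overall, product flow = 3843.5 t/h.
Cu in = 2360×0.687 + 1390×0.234 + 93.5×0.252 = 1970.1 t/h.
Cu fraction in F = 0.513.

0.513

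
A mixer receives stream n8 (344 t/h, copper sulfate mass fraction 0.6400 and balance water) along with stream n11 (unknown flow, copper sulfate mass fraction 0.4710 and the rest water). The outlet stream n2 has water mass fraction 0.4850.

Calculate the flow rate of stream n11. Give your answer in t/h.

977.3 t/h

Let n11 be the unknown flow. Total out = 344 + n11.
water balance: 123.84 + 0.529·n11 = 0.485·(344 + n11)
(0.529 − 0.485)·n11 = 0.485×344 − 123.84 = 43
n11 = 43 / 0.044 = 977.27 t/h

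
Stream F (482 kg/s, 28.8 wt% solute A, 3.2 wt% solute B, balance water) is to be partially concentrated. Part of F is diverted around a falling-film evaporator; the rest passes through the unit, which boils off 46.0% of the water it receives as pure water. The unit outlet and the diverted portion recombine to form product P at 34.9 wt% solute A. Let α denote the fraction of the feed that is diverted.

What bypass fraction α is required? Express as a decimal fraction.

All 482×0.288 = 138.82 kg/s of solute A reaches P, so P = 138.82/0.349 = 397.75 kg/s and vapour = 84.246 kg/s.
The evaporator receives (1−α)·482 of feed at 0.680 water and removes 0.460 of that water:
0.460×0.680×(1−α)×482 = 84.246
(1−α) = 84.246/150.77 = 0.5588;  α = 0.4412.

0.441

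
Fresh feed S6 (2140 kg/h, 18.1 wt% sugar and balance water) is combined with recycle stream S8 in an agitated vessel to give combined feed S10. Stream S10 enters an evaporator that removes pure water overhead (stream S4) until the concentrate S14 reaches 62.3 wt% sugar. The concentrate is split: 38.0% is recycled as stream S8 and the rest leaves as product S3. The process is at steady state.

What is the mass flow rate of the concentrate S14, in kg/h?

Overall sugar balance (none leaves overhead): sugar in fresh feed = sugar in product, i.e. 2140×0.181 = (1−0.380)·S14·0.623.
S14 = 387.34/(0.623×0.620) = 1002.8 kg/h.

1003 kg/h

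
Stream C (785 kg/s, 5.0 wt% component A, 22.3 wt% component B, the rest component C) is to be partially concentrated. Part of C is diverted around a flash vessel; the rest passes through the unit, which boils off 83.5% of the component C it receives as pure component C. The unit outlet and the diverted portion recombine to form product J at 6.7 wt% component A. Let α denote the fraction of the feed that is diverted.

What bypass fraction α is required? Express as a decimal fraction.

All 785×0.050 = 39.25 kg/s of component A reaches J, so J = 39.25/0.067 = 585.82 kg/s and vapour = 199.18 kg/s.
The evaporator receives (1−α)·785 of feed at 0.727 component C and removes 0.835 of that component C:
0.835×0.727×(1−α)×785 = 199.18
(1−α) = 199.18/476.53 = 0.4180;  α = 0.5820.

0.582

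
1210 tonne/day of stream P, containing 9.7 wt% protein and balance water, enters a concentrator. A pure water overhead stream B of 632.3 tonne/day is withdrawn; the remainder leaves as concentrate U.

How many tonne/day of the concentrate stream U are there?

Concentrate = 1210 − 632.3 = 577.7 tonne/day.

577.7 tonne/day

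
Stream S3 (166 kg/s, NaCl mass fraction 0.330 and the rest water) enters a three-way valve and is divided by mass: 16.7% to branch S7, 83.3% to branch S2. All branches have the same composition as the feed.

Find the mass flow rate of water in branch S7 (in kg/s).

Branch S7 total = 0.167×166 = 27.722 kg/s.
water in S7 = 0.670×27.722 = 18.574 kg/s.

18.57 kg/s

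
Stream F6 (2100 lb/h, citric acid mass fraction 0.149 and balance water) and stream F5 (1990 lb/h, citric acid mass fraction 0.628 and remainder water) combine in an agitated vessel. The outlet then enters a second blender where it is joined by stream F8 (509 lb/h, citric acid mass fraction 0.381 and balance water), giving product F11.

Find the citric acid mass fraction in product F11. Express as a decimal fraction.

0.382

Overall, product flow = 4599 lb/h.
citric acid in = 2100×0.149 + 1990×0.628 + 509×0.381 = 1756.5 lb/h.
citric acid fraction in F11 = 0.382.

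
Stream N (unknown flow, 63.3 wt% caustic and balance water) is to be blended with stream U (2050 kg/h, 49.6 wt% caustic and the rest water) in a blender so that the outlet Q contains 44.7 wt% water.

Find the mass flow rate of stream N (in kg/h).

Let N be the unknown flow. Total out = 2050 + N.
water balance: 1033.2 + 0.367·N = 0.447·(2050 + N)
(0.367 − 0.447)·N = 0.447×2050 − 1033.2 = -116.85
N = -116.85 / -0.080 = 1460.6 kg/h

1461 kg/h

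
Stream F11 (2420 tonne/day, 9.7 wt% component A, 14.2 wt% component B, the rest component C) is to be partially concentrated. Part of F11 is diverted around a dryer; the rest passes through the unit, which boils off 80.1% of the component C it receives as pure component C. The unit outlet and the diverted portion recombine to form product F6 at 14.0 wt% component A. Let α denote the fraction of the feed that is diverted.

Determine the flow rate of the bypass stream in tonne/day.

1201 tonne/day

All 2420×0.097 = 234.74 tonne/day of component A reaches F6, so F6 = 234.74/0.140 = 1676.7 tonne/day and vapour = 743.29 tonne/day.
The evaporator receives (1−α)·2420 of feed at 0.761 component C and removes 0.801 of that component C:
0.801×0.761×(1−α)×2420 = 743.29
(1−α) = 743.29/1475.1 = 0.5039;  α = 0.4961.
Bypass flow = 0.4961×2420 = 1200.6 tonne/day.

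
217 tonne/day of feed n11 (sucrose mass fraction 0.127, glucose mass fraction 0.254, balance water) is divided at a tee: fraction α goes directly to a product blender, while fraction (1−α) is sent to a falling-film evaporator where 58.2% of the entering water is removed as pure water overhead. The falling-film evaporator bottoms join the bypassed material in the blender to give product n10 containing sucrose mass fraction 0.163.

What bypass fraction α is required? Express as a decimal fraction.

All 217×0.127 = 27.559 tonne/day of sucrose reaches n10, so n10 = 27.559/0.163 = 169.07 tonne/day and vapour = 47.926 tonne/day.
The evaporator receives (1−α)·217 of feed at 0.619 water and removes 0.582 of that water:
0.582×0.619×(1−α)×217 = 47.926
(1−α) = 47.926/78.176 = 0.6131;  α = 0.3869.

0.387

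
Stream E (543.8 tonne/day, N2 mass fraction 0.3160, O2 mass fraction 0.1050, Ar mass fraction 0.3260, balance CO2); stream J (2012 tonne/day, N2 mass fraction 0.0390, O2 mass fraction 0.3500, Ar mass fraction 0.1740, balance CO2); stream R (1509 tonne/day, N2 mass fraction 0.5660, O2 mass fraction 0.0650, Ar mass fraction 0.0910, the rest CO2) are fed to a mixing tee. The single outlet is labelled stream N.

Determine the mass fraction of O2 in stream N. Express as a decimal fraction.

Total flow out = 543.8 + 2012 + 1509 = 4064.8 tonne/day.
O2 in = 543.8×0.105 + 2012×0.350 + 1509×0.065 = 859.38 tonne/day.
O2 mass fraction in N = 859.38/4064.8 = 0.2114.

0.2114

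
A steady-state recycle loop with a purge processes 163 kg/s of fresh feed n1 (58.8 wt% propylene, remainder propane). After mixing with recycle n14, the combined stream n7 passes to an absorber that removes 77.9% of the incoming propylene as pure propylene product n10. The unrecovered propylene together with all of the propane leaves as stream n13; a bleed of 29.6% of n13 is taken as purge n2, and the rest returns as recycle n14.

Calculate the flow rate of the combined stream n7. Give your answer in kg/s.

340.4 kg/s

propane enters only via n1 and leaves only via the purge: 163×0.412 = 0.296×(propane in n13), and the absorber passes all propane, so propane in n7 = propane in n13 = 226.88 kg/s.
propylene in n7: m_A = 163×0.588 + (1−0.296)·(1−0.779)·m_A, so m_A = 95.844/0.8444 = 113.5 kg/s.
n7 = 113.5 + 226.88 = 340.38 kg/s.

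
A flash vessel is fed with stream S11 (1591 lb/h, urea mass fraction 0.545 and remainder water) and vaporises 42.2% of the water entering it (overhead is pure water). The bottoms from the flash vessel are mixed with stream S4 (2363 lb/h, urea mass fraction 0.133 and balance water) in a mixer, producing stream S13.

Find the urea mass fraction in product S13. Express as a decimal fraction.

Vapour removed = 0.422×0.455×1591 = 305.49 lb/h; concentrate = 1285.5 lb/h.
urea reaching the mixer = 867.1 (from concentrate) + 2363×0.133 = 1181.4 lb/h.
Product flow = 1285.5 + 2363 = 3648.5 lb/h; urea fraction = 0.324.

0.324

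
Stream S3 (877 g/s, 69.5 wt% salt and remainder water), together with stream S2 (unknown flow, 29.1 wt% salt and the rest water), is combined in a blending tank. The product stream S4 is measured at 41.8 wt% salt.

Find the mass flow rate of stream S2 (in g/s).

1913 g/s

Let S2 be the unknown flow. Total out = 877 + S2.
salt balance: 609.51 + 0.291·S2 = 0.418·(877 + S2)
(0.291 − 0.418)·S2 = 0.418×877 − 609.51 = -242.93
S2 = -242.93 / -0.127 = 1912.8 g/s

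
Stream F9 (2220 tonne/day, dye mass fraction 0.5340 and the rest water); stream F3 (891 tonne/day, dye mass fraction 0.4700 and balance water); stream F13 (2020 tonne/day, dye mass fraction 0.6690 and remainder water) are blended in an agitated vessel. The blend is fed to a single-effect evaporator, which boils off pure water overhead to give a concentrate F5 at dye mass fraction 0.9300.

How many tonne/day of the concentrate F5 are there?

3178 tonne/day

dye entering = 2220×0.534 + 891×0.470 + 2020×0.669 = 2955.6 tonne/day.
All dye reports to F5, so F5 = 2955.6/0.930 = 3178.1 tonne/day.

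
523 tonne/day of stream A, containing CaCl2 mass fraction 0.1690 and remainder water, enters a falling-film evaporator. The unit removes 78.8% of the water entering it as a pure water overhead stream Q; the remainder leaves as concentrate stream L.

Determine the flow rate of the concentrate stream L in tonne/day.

180.5 tonne/day

water entering = 523×0.831 = 434.61 tonne/day; overhead removed = 0.788×434.61 = 342.48 tonne/day.
Concentrate = 523 − 342.48 = 180.52 tonne/day.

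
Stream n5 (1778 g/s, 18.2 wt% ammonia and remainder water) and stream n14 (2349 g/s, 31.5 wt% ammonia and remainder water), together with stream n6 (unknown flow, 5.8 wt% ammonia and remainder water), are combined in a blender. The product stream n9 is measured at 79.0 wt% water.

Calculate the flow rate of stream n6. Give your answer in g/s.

1295 g/s

Let n6 be the unknown flow. Total out = 4127 + n6.
water balance: 3063.5 + 0.942·n6 = 0.790·(4127 + n6)
(0.942 − 0.790)·n6 = 0.790×4127 − 3063.5 = 196.86
n6 = 196.86 / 0.152 = 1295.1 g/s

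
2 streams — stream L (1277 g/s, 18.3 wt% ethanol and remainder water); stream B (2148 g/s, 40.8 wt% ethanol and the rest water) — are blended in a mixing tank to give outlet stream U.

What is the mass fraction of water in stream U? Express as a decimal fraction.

Total flow out = 1277 + 2148 = 3425 g/s.
water in = 1277×0.817 + 2148×0.592 = 2314.9 g/s.
water mass fraction in U = 2314.9/3425 = 0.6759.

0.6759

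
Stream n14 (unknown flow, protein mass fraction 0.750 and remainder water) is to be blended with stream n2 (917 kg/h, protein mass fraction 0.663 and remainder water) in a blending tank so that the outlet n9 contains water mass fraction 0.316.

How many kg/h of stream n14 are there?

Let n14 be the unknown flow. Total out = 917 + n14.
water balance: 309.03 + 0.250·n14 = 0.316·(917 + n14)
(0.250 − 0.316)·n14 = 0.316×917 − 309.03 = -19.257
n14 = -19.257 / -0.066 = 291.77 kg/h

291.8 kg/h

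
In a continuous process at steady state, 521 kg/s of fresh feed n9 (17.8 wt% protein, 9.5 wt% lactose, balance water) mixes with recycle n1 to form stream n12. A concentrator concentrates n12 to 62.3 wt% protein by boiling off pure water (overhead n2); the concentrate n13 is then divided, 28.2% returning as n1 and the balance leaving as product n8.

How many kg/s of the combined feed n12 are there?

579.5 kg/s

Overall protein balance (none leaves overhead): protein in fresh feed = protein in product, i.e. 521×0.178 = (1−0.282)·n13·0.623.
n13 = 92.738/(0.623×0.718) = 207.32 kg/s.
Recycle n1 = 0.282×207.32 = 58.465 kg/s.
Combined feed n12 = 521 + 58.465 = 579.46 kg/s.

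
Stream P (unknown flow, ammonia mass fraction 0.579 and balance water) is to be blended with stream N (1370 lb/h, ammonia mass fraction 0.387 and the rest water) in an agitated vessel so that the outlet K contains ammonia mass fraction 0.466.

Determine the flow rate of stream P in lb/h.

Let P be the unknown flow. Total out = 1370 + P.
ammonia balance: 530.19 + 0.579·P = 0.466·(1370 + P)
(0.579 − 0.466)·P = 0.466×1370 − 530.19 = 108.23
P = 108.23 / 0.113 = 957.79 lb/h

957.8 lb/h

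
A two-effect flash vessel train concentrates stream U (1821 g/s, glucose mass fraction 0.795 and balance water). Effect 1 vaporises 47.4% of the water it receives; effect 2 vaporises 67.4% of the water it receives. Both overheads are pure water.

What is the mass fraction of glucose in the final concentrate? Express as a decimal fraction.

0.958

water in feed = 1821×0.205 = 373.3 g/s.
After stage 1: water left = (1−0.474)×373.3 = 196.36; stream total = 1644.1 g/s.
After stage 2: water left = (1−0.674)×196.36 = 64.013; final concentrate = 1511.7 g/s.
glucose fraction = 1447.7/1511.7 = 0.958.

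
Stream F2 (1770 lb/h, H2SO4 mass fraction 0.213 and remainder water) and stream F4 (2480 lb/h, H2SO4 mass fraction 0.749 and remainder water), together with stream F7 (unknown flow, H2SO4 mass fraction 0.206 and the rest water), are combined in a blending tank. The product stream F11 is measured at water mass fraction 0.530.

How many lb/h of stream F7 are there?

Let F7 be the unknown flow. Total out = 4250 + F7.
water balance: 2015.5 + 0.794·F7 = 0.530·(4250 + F7)
(0.794 − 0.530)·F7 = 0.530×4250 − 2015.5 = 237.03
F7 = 237.03 / 0.264 = 897.84 lb/h

897.8 lb/h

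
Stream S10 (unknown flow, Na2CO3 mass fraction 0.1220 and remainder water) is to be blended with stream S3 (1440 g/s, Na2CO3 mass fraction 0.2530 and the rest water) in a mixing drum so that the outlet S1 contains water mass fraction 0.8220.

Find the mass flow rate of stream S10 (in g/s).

Let S10 be the unknown flow. Total out = 1440 + S10.
water balance: 1075.7 + 0.878·S10 = 0.822·(1440 + S10)
(0.878 − 0.822)·S10 = 0.822×1440 − 1075.7 = 108
S10 = 108 / 0.056 = 1928.6 g/s

1929 g/s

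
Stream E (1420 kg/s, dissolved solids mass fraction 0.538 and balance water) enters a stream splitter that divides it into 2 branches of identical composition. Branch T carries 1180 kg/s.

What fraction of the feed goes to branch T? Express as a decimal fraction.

Fraction to T = 1180/1420 = 0.8310.

0.831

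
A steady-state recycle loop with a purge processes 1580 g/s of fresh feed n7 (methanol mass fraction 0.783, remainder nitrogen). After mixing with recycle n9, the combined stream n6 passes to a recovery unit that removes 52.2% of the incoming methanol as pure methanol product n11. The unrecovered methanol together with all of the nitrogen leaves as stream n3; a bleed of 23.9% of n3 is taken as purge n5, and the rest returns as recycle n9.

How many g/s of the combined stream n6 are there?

nitrogen enters only via n7 and leaves only via the purge: 1580×0.217 = 0.239×(nitrogen in n3), and the recovery unit passes all nitrogen, so nitrogen in n6 = nitrogen in n3 = 1434.6 g/s.
methanol in n6: m_A = 1580×0.783 + (1−0.239)·(1−0.522)·m_A, so m_A = 1237.1/0.6362 = 1944.4 g/s.
n6 = 1944.4 + 1434.6 = 3379 g/s.

3379 g/s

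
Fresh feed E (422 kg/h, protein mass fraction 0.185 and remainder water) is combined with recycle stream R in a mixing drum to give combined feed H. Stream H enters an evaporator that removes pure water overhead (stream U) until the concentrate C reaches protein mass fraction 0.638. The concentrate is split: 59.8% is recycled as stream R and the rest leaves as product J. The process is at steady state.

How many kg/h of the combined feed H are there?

Overall protein balance (none leaves overhead): protein in fresh feed = protein in product, i.e. 422×0.185 = (1−0.598)·C·0.638.
C = 78.07/(0.638×0.402) = 304.39 kg/h.
Recycle R = 0.598×304.39 = 182.03 kg/h.
Combined feed H = 422 + 182.03 = 604.03 kg/h.

604 kg/h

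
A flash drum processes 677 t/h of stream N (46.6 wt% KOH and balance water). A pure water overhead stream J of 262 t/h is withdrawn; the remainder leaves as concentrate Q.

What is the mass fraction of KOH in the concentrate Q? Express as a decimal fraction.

0.7602

KOH is not removed: 677×0.466 = 315.48 t/h of KOH enters Q.
Concentrate = 677 − 262 = 415 t/h.
Mass fraction = 315.48/415 = 0.7602.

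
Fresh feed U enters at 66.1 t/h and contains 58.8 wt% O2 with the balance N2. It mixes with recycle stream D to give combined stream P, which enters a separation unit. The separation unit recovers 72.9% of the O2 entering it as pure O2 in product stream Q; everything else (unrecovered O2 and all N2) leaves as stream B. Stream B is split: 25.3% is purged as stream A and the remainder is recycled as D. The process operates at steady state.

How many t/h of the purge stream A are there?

30.57 t/h

N2 enters only via U and leaves only via the purge: 66.1×0.412 = 0.253×(N2 in B), and the separation unit passes all N2, so N2 in P = N2 in B = 107.64 t/h.
O2 in P: m_A = 66.1×0.588 + (1−0.253)·(1−0.729)·m_A, so m_A = 38.867/0.7976 = 48.732 t/h.
B = (1−0.729)×48.732 + 107.64 = 120.85 t/h.
Purge A = 0.253×120.85 = 30.574 t/h.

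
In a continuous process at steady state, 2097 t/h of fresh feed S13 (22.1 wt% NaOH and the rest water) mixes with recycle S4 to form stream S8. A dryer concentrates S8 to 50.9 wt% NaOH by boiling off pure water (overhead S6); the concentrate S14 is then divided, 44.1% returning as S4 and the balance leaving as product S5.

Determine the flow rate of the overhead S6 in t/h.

Overall NaOH balance (none leaves overhead): NaOH in fresh feed = NaOH in product, i.e. 2097×0.221 = (1−0.441)·S14·0.509.
S14 = 463.44/(0.509×0.559) = 1628.8 t/h.
Recycle S4 = 0.441×1628.8 = 718.29 t/h.
Combined feed S8 = 2097 + 718.29 = 2815.3 t/h.
Overhead S6 = S8 − S14 = 2815.3 − 1628.8 = 1186.5 t/h.

1187 t/h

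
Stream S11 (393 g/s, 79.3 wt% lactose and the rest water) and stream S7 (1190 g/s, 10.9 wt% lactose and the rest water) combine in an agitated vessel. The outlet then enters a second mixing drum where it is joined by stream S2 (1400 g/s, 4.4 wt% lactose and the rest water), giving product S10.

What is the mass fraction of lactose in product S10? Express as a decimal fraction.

Overall, product flow = 2983 g/s.
lactose in = 393×0.793 + 1190×0.109 + 1400×0.044 = 502.96 g/s.
lactose fraction in S10 = 0.169.

0.169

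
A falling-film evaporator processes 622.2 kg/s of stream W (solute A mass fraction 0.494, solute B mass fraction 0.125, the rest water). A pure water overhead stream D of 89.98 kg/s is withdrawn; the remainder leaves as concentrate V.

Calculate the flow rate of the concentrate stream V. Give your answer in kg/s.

Concentrate = 622.2 − 89.98 = 532.22 kg/s.

532.2 kg/s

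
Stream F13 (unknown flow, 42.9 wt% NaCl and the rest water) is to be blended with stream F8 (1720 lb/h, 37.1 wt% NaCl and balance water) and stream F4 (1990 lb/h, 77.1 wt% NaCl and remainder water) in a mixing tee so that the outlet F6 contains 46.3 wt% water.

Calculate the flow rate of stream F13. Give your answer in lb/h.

1668 lb/h

Let F13 be the unknown flow. Total out = 3710 + F13.
water balance: 1537.6 + 0.571·F13 = 0.463·(3710 + F13)
(0.571 − 0.463)·F13 = 0.463×3710 − 1537.6 = 180.14
F13 = 180.14 / 0.108 = 1668 lb/h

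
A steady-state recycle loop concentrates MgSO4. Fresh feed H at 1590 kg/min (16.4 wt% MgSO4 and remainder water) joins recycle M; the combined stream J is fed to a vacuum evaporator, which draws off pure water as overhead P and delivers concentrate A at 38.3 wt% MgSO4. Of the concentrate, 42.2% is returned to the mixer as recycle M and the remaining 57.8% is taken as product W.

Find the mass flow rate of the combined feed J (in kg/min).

2087 kg/min

Overall MgSO4 balance (none leaves overhead): MgSO4 in fresh feed = MgSO4 in product, i.e. 1590×0.164 = (1−0.422)·A·0.383.
A = 260.76/(0.383×0.578) = 1177.9 kg/min.
Recycle M = 0.422×1177.9 = 497.08 kg/min.
Combined feed J = 1590 + 497.08 = 2087.1 kg/min.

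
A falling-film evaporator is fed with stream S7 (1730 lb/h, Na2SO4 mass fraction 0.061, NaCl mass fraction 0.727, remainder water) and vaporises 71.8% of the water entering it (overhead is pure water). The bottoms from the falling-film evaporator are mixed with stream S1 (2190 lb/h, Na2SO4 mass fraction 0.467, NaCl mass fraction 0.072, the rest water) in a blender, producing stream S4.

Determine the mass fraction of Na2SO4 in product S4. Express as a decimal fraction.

0.309

Vapour removed = 0.718×0.212×1730 = 263.33 lb/h; concentrate = 1466.7 lb/h.
Na2SO4 reaching the mixer = 105.53 (from concentrate) + 2190×0.467 = 1128.3 lb/h.
Product flow = 1466.7 + 2190 = 3656.7 lb/h; Na2SO4 fraction = 0.309.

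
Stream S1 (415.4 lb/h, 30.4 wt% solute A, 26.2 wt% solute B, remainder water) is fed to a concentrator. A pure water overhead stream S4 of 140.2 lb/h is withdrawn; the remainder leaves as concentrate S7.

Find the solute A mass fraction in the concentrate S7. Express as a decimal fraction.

solute A is not removed: 415.4×0.304 = 126.28 lb/h of solute A enters S7.
Concentrate = 415.4 − 140.2 = 275.2 lb/h.
Mass fraction = 126.28/275.2 = 0.4589.

0.4589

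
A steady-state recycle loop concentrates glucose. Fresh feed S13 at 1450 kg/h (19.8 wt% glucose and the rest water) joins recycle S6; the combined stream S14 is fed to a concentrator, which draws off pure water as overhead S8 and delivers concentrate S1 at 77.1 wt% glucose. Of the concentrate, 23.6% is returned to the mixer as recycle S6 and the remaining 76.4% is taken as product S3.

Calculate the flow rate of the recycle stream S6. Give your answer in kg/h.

Overall glucose balance (none leaves overhead): glucose in fresh feed = glucose in product, i.e. 1450×0.198 = (1−0.236)·S1·0.771.
S1 = 287.1/(0.771×0.764) = 487.4 kg/h.
Recycle S6 = 0.236×487.4 = 115.03 kg/h.

115 kg/h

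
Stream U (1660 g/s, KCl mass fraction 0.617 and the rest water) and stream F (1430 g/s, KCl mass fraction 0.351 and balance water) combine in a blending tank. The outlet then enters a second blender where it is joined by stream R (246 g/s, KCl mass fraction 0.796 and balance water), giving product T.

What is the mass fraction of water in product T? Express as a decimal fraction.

0.484

Overall, product flow = 3336 g/s.
water in = 1660×0.383 + 1430×0.649 + 246×0.204 = 1614 g/s.
water fraction in T = 0.484.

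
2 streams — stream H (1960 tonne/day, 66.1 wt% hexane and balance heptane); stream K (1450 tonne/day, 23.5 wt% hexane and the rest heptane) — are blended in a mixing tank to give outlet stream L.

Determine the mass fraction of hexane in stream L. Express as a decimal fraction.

0.4799

Total flow out = 1960 + 1450 = 3410 tonne/day.
hexane in = 1960×0.661 + 1450×0.235 = 1636.3 tonne/day.
hexane mass fraction in L = 1636.3/3410 = 0.4799.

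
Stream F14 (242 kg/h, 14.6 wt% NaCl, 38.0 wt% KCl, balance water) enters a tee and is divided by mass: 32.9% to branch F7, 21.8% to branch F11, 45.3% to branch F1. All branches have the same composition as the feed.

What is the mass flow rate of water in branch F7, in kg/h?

37.74 kg/h

Branch F7 total = 0.329×242 = 79.618 kg/h.
water in F7 = 0.474×79.618 = 37.739 kg/h.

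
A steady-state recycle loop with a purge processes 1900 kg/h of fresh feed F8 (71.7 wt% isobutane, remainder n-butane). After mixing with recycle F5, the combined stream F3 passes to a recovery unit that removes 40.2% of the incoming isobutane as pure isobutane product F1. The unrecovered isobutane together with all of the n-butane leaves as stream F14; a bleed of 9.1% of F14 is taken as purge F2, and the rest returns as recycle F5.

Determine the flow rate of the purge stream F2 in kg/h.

700.1 kg/h

n-butane enters only via F8 and leaves only via the purge: 1900×0.283 = 0.091×(n-butane in F14), and the recovery unit passes all n-butane, so n-butane in F3 = n-butane in F14 = 5908.8 kg/h.
isobutane in F3: m_A = 1900×0.717 + (1−0.091)·(1−0.402)·m_A, so m_A = 1362.3/0.4564 = 2984.8 kg/h.
F14 = (1−0.402)×2984.8 + 5908.8 = 7693.7 kg/h.
Purge F2 = 0.091×7693.7 = 700.12 kg/h.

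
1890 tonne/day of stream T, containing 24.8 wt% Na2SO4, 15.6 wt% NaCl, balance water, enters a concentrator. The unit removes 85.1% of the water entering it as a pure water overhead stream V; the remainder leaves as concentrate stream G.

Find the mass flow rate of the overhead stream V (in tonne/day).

water entering = 1890×0.596 = 1126.4 tonne/day; overhead removed = 0.851×1126.4 = 958.6 tonne/day.

958.6 tonne/day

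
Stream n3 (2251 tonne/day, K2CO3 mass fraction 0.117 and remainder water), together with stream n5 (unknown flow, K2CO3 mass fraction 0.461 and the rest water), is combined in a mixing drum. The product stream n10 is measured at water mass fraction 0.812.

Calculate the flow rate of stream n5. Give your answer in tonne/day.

585.4 tonne/day

Let n5 be the unknown flow. Total out = 2251 + n5.
water balance: 1987.6 + 0.539·n5 = 0.812·(2251 + n5)
(0.539 − 0.812)·n5 = 0.812×2251 − 1987.6 = -159.82
n5 = -159.82 / -0.273 = 585.42 tonne/day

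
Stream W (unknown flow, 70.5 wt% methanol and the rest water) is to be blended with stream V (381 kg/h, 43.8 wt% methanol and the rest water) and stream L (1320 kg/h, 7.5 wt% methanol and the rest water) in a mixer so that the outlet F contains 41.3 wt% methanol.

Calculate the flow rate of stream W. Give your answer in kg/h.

Let W be the unknown flow. Total out = 1701 + W.
methanol balance: 265.88 + 0.705·W = 0.413·(1701 + W)
(0.705 − 0.413)·W = 0.413×1701 − 265.88 = 436.63
W = 436.63 / 0.292 = 1495.3 kg/h

1495 kg/h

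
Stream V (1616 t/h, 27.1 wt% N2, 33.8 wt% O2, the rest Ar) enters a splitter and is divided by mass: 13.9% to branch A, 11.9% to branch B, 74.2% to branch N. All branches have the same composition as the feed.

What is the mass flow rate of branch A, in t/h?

224.6 t/h

Branch A flow = 0.139×1616 = 224.62 t/h.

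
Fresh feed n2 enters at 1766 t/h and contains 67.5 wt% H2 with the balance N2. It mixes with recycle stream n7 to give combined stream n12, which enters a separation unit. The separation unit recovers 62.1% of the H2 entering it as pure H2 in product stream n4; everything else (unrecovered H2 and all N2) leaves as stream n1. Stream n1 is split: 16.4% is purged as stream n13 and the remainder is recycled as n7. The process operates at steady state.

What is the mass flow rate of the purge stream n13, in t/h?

682.4 t/h

N2 enters only via n2 and leaves only via the purge: 1766×0.325 = 0.164×(N2 in n1), and the separation unit passes all N2, so N2 in n12 = N2 in n1 = 3499.7 t/h.
H2 in n12: m_A = 1766×0.675 + (1−0.164)·(1−0.621)·m_A, so m_A = 1192.1/0.6832 = 1744.9 t/h.
n1 = (1−0.621)×1744.9 + 3499.7 = 4161 t/h.
Purge n13 = 0.164×4161 = 682.41 t/h.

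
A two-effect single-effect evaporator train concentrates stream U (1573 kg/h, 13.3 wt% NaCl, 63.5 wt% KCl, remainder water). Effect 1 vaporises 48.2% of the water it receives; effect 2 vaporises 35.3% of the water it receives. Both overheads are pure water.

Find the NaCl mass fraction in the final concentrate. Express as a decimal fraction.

water in feed = 1573×0.232 = 364.94 kg/h.
After stage 1: water left = (1−0.482)×364.94 = 189.04; stream total = 1397.1 kg/h.
After stage 2: water left = (1−0.353)×189.04 = 122.31; final concentrate = 1330.4 kg/h.
NaCl fraction = 209.21/1330.4 = 0.157.

0.157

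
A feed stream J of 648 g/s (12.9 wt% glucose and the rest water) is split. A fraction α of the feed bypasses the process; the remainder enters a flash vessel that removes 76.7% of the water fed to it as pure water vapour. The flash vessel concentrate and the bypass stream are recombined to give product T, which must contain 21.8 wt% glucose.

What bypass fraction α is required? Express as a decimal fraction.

All 648×0.129 = 83.592 g/s of glucose reaches T, so T = 83.592/0.218 = 383.45 g/s and vapour = 264.55 g/s.
The evaporator receives (1−α)·648 of feed at 0.871 water and removes 0.767 of that water:
0.767×0.871×(1−α)×648 = 264.55
(1−α) = 264.55/432.9 = 0.6111;  α = 0.3889.

0.389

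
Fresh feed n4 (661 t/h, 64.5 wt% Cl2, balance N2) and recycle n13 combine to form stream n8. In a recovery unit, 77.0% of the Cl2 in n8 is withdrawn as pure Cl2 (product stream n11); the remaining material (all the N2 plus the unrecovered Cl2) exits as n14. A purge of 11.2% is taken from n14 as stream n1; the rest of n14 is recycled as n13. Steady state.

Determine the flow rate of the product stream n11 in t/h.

Cl2 in n8: m_A = 661×0.645 + (1−0.112)·(1−0.770)·m_A, so m_A = 426.35/0.7958 = 535.77 t/h.
Product n11 = 0.770×535.77 = 412.54 t/h.

412.5 t/h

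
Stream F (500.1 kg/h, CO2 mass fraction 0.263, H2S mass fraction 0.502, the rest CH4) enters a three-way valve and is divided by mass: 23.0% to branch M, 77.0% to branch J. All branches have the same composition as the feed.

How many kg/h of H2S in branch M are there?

Branch M total = 0.230×500.1 = 115.02 kg/h.
H2S in M = 0.502×115.02 = 57.742 kg/h.

57.74 kg/h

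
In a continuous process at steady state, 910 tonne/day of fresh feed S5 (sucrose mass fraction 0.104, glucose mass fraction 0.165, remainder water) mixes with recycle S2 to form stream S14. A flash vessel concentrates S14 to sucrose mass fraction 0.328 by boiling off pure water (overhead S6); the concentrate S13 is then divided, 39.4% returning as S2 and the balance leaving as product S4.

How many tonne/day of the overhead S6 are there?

621.5 tonne/day

Overall sucrose balance (none leaves overhead): sucrose in fresh feed = sucrose in product, i.e. 910×0.104 = (1−0.394)·S13·0.328.
S13 = 94.64/(0.328×0.606) = 476.13 tonne/day.
Recycle S2 = 0.394×476.13 = 187.6 tonne/day.
Combined feed S14 = 910 + 187.6 = 1097.6 tonne/day.
Overhead S6 = S14 − S13 = 1097.6 − 476.13 = 621.46 tonne/day.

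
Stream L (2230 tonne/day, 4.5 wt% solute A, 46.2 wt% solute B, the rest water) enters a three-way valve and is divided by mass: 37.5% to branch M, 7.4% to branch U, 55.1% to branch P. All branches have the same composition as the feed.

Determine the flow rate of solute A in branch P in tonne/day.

55.29 tonne/day

Branch P total = 0.551×2230 = 1228.7 tonne/day.
solute A in P = 0.045×1228.7 = 55.293 tonne/day.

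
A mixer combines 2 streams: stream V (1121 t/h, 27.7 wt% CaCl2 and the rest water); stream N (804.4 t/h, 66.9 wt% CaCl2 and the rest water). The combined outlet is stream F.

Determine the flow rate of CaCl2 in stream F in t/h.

848.7 t/h

CaCl2 out = CaCl2 in = 1121×0.277 + 804.4×0.669 = 848.66 t/h.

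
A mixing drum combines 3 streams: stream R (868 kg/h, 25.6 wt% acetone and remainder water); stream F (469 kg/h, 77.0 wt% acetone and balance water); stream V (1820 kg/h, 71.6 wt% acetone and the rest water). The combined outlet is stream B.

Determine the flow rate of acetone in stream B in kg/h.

1886 kg/h

acetone out = acetone in = 868×0.256 + 469×0.770 + 1820×0.716 = 1886.5 kg/h.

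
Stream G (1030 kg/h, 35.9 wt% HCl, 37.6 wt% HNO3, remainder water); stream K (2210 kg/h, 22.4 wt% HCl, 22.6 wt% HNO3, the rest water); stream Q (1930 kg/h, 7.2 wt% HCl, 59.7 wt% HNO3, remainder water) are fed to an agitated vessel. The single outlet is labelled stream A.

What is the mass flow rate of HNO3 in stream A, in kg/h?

2039 kg/h

HNO3 out = HNO3 in = 1030×0.376 + 2210×0.226 + 1930×0.597 = 2039 kg/h.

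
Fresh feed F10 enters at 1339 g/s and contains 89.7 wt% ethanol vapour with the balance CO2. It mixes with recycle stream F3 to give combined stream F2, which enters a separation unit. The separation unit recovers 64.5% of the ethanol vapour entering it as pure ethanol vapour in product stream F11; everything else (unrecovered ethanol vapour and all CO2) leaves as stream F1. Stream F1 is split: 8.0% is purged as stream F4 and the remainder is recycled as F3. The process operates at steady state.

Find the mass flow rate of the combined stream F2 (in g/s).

CO2 enters only via F10 and leaves only via the purge: 1339×0.103 = 0.080×(CO2 in F1), and the separation unit passes all CO2, so CO2 in F2 = CO2 in F1 = 1724 g/s.
ethanol vapour in F2: m_A = 1339×0.897 + (1−0.080)·(1−0.645)·m_A, so m_A = 1201.1/0.6734 = 1783.6 g/s.
F2 = 1783.6 + 1724 = 3507.6 g/s.

3508 g/s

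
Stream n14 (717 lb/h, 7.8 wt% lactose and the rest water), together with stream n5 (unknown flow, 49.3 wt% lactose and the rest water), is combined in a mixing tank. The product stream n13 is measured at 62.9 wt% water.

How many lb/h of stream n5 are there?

1722 lb/h

Let n5 be the unknown flow. Total out = 717 + n5.
water balance: 661.07 + 0.507·n5 = 0.629·(717 + n5)
(0.507 − 0.629)·n5 = 0.629×717 − 661.07 = -210.08
n5 = -210.08 / -0.122 = 1722 lb/h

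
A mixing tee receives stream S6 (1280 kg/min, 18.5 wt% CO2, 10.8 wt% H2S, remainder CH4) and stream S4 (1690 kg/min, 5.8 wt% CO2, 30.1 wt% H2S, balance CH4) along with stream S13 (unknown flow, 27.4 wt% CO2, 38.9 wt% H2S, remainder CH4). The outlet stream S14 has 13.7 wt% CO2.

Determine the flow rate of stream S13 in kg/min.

Let S13 be the unknown flow. Total out = 2970 + S13.
CO2 balance: 334.82 + 0.274·S13 = 0.137·(2970 + S13)
(0.274 − 0.137)·S13 = 0.137×2970 − 334.82 = 72.07
S13 = 72.07 / 0.137 = 526.06 kg/min

526.1 kg/min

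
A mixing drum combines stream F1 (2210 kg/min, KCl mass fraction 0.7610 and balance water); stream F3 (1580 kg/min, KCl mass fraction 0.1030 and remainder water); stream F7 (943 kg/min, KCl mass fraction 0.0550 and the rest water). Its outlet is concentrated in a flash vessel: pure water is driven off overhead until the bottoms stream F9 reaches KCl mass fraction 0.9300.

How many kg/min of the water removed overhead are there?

2694 kg/min

KCl entering = 2210×0.761 + 1580×0.103 + 943×0.055 = 1896.4 kg/min.
All KCl reports to F9, so F9 = 1896.4/0.930 = 2039.2 kg/min.
Total feed = 4733 kg/min; overhead = 4733 − 2039.2 = 2693.8 kg/min.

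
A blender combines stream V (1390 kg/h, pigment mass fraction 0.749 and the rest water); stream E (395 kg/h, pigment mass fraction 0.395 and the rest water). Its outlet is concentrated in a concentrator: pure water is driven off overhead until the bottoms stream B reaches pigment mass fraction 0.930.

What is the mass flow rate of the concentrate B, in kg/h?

1287 kg/h

pigment entering = 1390×0.749 + 395×0.395 = 1197.1 kg/h.
All pigment reports to B, so B = 1197.1/0.930 = 1287.2 kg/h.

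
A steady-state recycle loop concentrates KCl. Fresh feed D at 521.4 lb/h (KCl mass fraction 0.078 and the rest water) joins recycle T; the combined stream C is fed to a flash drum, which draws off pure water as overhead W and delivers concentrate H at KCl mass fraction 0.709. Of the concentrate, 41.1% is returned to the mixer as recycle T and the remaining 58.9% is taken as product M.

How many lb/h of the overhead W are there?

464 lb/h

Overall KCl balance (none leaves overhead): KCl in fresh feed = KCl in product, i.e. 521.4×0.078 = (1−0.411)·H·0.709.
H = 40.669/(0.709×0.589) = 97.388 lb/h.
Recycle T = 0.411×97.388 = 40.026 lb/h.
Combined feed C = 521.4 + 40.026 = 561.43 lb/h.
Overhead W = C − H = 561.43 − 97.388 = 464.04 lb/h.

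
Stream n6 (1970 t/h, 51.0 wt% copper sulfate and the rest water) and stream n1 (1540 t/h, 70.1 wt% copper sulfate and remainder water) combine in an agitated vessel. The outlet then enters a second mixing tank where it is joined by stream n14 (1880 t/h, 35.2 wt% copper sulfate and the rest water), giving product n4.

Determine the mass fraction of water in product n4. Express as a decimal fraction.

0.4905

Overall, product flow = 5390 t/h.
water in = 1970×0.490 + 1540×0.299 + 1880×0.648 = 2644 t/h.
water fraction in n4 = 0.4905.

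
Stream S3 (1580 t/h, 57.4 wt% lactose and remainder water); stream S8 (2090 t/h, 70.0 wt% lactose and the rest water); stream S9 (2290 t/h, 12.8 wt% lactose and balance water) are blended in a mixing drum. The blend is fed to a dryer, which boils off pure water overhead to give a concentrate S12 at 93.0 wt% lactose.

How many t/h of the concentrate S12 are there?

lactose entering = 1580×0.574 + 2090×0.700 + 2290×0.128 = 2663 t/h.
All lactose reports to S12, so S12 = 2663/0.930 = 2863.5 t/h.

2863 t/h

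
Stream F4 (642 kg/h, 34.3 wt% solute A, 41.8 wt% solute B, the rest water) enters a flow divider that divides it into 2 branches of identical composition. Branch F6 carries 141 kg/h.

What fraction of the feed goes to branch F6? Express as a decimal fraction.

0.220

Fraction to F6 = 141/642 = 0.2196.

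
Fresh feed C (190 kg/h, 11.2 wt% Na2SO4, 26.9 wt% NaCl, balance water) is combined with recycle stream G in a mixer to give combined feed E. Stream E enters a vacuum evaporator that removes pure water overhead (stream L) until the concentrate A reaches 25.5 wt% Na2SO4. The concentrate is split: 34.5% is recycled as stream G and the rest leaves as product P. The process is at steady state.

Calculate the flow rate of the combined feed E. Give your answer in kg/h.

234 kg/h

Overall Na2SO4 balance (none leaves overhead): Na2SO4 in fresh feed = Na2SO4 in product, i.e. 190×0.112 = (1−0.345)·A·0.255.
A = 21.28/(0.255×0.655) = 127.41 kg/h.
Recycle G = 0.345×127.41 = 43.955 kg/h.
Combined feed E = 190 + 43.955 = 233.96 kg/h.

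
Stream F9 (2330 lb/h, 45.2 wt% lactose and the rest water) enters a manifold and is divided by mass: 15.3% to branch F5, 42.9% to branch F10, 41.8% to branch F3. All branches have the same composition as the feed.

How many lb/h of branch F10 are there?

999.6 lb/h

Branch F10 flow = 0.429×2330 = 999.57 lb/h.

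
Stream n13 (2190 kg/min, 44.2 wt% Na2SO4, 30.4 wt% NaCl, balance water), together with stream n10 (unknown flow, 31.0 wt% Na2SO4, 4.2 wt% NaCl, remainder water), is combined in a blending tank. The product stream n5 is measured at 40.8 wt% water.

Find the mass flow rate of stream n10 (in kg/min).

Let n10 be the unknown flow. Total out = 2190 + n10.
water balance: 556.26 + 0.648·n10 = 0.408·(2190 + n10)
(0.648 − 0.408)·n10 = 0.408×2190 − 556.26 = 337.26
n10 = 337.26 / 0.240 = 1405.2 kg/min

1405 kg/min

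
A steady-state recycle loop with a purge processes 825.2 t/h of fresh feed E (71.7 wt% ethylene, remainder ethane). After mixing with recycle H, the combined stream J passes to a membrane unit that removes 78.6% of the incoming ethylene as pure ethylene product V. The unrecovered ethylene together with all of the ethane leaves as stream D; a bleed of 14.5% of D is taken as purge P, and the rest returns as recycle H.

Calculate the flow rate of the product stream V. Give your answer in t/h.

569.2 t/h

ethylene in J: m_A = 825.2×0.717 + (1−0.145)·(1−0.786)·m_A, so m_A = 591.67/0.8170 = 724.17 t/h.
Product V = 0.786×724.17 = 569.2 t/h.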